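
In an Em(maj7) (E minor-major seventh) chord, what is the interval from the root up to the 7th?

The chord tones of EmM7 are E-G-B-D♯.
The root is E and the 7th is D♯.
Counting 7 letters and 11 half steps from E gives a major seventh.

major seventh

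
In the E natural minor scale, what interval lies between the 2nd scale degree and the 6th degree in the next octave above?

diminished 12th

The scale runs E F# G A B C D.
That puts F# below C.
F# up to C is 18 semitones, a half step narrower than a perfect twelfth, so the interval is diminished.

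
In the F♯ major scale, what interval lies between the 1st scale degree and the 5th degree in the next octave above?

perfect twelfth

Spelling the F♯ major scale: F♯ G♯ A♯ B C♯ D♯ E♯.
The 1st scale degree is F♯ and the 5th degree (up an octave) is C♯.
F♯ up to C♯ spans 12 letter names and 19 semitones — a perfect twelfth.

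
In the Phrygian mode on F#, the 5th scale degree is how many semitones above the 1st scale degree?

7

The scale is F# G A B C# D E.
F# up to C# is a perfect fifth — 7 semitones.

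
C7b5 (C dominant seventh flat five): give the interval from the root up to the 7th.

Spelling the chord: C, E, Gb, Bb.
The root is C and the 7th is Bb.
7 letter names make it a seventh; at 10 semitones (a half step narrower than major) the quality is minor.

minor seventh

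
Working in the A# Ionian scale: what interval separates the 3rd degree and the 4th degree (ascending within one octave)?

Spelling the A# Ionian scale: A# B# C## D# E# F## G##.
That puts C## below D#.
2 letter names make it a second; at 1 semitone (a half step narrower than major) the quality is minor.

minor second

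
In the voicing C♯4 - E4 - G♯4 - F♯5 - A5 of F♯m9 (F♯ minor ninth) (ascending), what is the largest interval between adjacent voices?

Adjacent intervals: C♯4→E4 = minor third; E4→G♯4 = major third; G♯4→F♯5 = minor seventh; F♯5→A5 = minor third.
The largest is G♯4 to F♯5, a minor seventh (10 semitones).

minor seventh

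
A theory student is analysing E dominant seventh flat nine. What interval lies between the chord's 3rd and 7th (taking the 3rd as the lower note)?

Spelling the chord: E G♯ B D F.
The 3rd is G♯ and the 7th is D.
From G♯ to D: 6 semitones over a fifth = diminished.

diminished 5th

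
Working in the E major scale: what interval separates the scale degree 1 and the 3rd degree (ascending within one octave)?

major third

E major: E F# G# A B C# D#.
So we need the interval from E up to G#.
E up to G# spans 3 letter names and 4 semitones — a major third.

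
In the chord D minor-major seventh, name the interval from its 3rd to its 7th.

augmented fifth

DmM7: D-F-A-C#.
3rd = F; 7th = C#.
5 letter names make it a fifth; at 8 semitones (a half step wider than perfect) the quality is augmented.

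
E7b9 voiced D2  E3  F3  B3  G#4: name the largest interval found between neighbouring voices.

Adjacent intervals: D2→E3 = major ninth; E3→F3 = minor second; F3→B3 = augmented fourth; B3→G#4 = major sixth.
The largest is D2 to E3, a major ninth (14 semitones).

M9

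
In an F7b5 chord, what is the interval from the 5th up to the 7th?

major third

Spelling the chord: F, A, C♭, E♭.
5th = C♭; 7th = E♭.
Counting 3 letters and 4 half steps from C♭ gives a major third.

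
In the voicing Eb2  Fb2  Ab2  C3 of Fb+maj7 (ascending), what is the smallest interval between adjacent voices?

m2

Adjacent intervals: Eb2→Fb2 = minor second; Fb2→Ab2 = major third; Ab2→C3 = major third.
The smallest is Eb2 to Fb2, a minor second (1 semitone).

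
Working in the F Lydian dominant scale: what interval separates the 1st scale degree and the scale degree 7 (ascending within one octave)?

minor seventh

Spelling the F Lydian dominant scale: F G A B C D E♭.
The 1st scale degree is F and the degree 7 is E♭.
From F to E♭: 10 semitones over a seventh = minor.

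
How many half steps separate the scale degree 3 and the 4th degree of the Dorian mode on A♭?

The scale is A♭ B♭ C♭ D♭ E♭ F G♭.
C♭ up to D♭ is a major second — 2 semitones.

2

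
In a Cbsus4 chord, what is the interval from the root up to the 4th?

perfect fourth

Cb sus4: Cb-Fb-Gb.
The root is Cb and the 4th is Fb.
Counting 4 letters and 5 half steps from Cb gives a perfect fourth.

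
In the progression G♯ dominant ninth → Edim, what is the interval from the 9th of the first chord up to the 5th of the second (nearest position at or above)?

d2

G♯ dominant ninth has A♯ as its 9th, and Edim has B♭ as its 5th.
From A♯ to B♭: 0 semitones over a second = diminished.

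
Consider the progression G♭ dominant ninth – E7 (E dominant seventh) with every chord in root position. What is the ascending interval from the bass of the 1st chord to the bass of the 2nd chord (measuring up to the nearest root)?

A6

The roots are G♭ and E.
From G♭ to E: 10 semitones over a sixth = augmented.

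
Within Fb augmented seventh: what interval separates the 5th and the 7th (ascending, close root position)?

The chord tones of Fb+7 (Fb augmented seventh) are Fb, Ab, C, Ebb.
The 5th is C and the 7th is Ebb.
From C to Ebb: 2 semitones over a third = diminished.

diminished third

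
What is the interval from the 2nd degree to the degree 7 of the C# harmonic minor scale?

Spelling the C# harmonic minor scale: C# D# E F# G# A B#.
So we need the interval from D# up to B#.
Counting 6 letters and 9 half steps from D# gives a major sixth.

major sixth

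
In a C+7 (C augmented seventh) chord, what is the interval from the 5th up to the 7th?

The chord tones of C augmented seventh are C-E-G#-Bb.
5th = G#; 7th = Bb.
3 letter names make it a third; at 2 semitones (a whole step narrower than major) the quality is diminished.

diminished 3rd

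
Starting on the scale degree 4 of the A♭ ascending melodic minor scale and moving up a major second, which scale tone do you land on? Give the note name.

The scale is A♭ B♭ C♭ D♭ E♭ F G.
The scale degree 4 is D♭; a major second above that is E♭ — scale degree 5.

Eb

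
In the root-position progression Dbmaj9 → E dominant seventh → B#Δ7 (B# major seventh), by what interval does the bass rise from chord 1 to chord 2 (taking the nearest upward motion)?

augmented second

The roots are Db and E.
Db up to E is 3 semitones, a half step wider than a major second, so the interval is augmented.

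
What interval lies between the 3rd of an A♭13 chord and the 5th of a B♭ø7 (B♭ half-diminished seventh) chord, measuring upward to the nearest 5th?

The 3rd of A♭13 is C; the 5th of B♭ø7 (B♭ half-diminished seventh) is F♭.
From C to F♭: 4 semitones over a fourth = diminished.

diminished fourth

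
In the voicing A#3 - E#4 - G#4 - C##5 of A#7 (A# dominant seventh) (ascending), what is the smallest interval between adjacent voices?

Adjacent intervals: A#3→E#4 = perfect fifth; E#4→G#4 = minor third; G#4→C##5 = augmented fourth.
The smallest is E#4 to G#4, a minor third (3 semitones).

minor third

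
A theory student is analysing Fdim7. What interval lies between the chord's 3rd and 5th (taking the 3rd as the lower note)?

minor third

Fdim7 is spelled F Ab Cb Ebb.
That puts Ab below Cb.
From Ab to Cb: 3 semitones over a third = minor.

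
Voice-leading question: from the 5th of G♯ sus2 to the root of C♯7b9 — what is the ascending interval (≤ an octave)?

G♯ sus2 has D♯ as its 5th, and C♯7b9 has C♯ as its root.
D♯ up to C♯ is 10 semitones, a half step narrower than a major seventh, so the interval is minor.

minor seventh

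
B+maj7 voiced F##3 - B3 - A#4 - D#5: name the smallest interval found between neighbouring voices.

Adjacent intervals: F##3→B3 = diminished fourth; B3→A#4 = major seventh; A#4→D#5 = perfect fourth.
The smallest is F##3 to B3, a diminished fourth (4 semitones).

diminished fourth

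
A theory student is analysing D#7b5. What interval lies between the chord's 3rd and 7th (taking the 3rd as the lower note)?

diminished fifth

D#7b5 is spelled D#-F##-A-C#.
That puts F## below C#.
F## up to C# is 6 semitones, a half step narrower than a perfect fifth, so the interval is diminished.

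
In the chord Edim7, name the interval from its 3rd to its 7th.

E°7 is spelled E–G–B♭–D♭.
3rd = G; 7th = D♭.
From G to D♭: 6 semitones over a fifth = diminished.

diminished fifth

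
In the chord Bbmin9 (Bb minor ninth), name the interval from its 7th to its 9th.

major third

The chord tones of Bbm9 are Bb–Db–F–Ab–C.
That puts Ab below C.
From Ab to C is 4 semitones, exactly the major third.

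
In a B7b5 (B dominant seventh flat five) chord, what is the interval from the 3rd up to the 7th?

Spelling the chord: B D♯ F A.
So we need the interval from D♯ up to A.
From D♯ to A: 6 semitones over a fifth = diminished.
That tritone between 3rd and 7th is what gives the dominant seventh its pull toward resolution.

diminished 5th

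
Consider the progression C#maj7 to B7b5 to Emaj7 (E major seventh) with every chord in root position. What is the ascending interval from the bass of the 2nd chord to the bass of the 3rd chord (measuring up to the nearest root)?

The roots are B and E.
Counting 4 letters and 5 half steps from B gives a perfect fourth.

perfect 4th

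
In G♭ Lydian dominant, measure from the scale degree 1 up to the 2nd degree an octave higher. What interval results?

G♭ lydian dominant: G♭ A♭ B♭ C D♭ E♭ F♭.
That puts G♭ below A♭.
From G♭ to A♭ is 14 semitones, exactly the major ninth.

major ninth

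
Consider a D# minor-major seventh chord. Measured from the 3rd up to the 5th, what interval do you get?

major third

D#mM7 (D# minor-major seventh) is spelled D#, F#, A#, C##.
3rd = F#; 5th = A#.
F# up to A# spans 3 letter names and 4 semitones — a major third.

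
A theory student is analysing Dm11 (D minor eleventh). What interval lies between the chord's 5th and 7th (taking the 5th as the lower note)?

Spelling the chord: D F A C E G.
That puts A below C.
3 letter names make it a third; at 3 semitones (a half step narrower than major) the quality is minor.

minor third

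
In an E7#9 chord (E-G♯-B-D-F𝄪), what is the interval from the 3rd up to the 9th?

So we need the interval from G♯ up to F𝄪.
From G♯ to F𝄪 is 11 semitones, exactly the major seventh.

major seventh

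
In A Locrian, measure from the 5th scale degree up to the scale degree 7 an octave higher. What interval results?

Spelling A Locrian: A Bb C D Eb F G.
So we need the interval from Eb up to G.
From Eb to G is 16 semitones, exactly the major tenth.

major 10th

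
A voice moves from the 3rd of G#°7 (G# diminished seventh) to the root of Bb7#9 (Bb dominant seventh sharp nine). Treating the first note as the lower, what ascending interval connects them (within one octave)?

G#°7 (G# diminished seventh) has B as its 3rd, and Bb7#9 (Bb dominant seventh sharp nine) has Bb as its root.
8 letter names make it an octave; at 11 semitones (a half step narrower than perfect) the quality is diminished.

diminished octave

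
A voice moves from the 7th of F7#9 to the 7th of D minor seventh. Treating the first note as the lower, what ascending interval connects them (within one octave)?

F7#9 has Eb as its 7th, and D minor seventh has C as its 7th.
Counting 6 letters and 9 half steps from Eb gives a major sixth.

major sixth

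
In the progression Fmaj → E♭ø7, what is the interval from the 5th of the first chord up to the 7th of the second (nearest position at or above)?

Fmaj has C as its 5th, and E♭ø7 has D♭ as its 7th.
2 letter names make it a second; at 1 semitone (a half step narrower than major) the quality is minor.

m2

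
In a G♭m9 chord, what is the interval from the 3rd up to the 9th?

major seventh

G♭ minor ninth: G♭ B𝄫 D♭ F♭ A♭.
That puts B𝄫 below A♭.
B𝄫 up to A♭ spans 7 letter names and 11 semitones — a major seventh.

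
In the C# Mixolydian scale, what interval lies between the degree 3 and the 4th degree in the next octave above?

The scale runs C# D# E# F# G# A# B.
The degree 3 is E# and the 4th degree (up an octave) is F#.
From E# to F#: 13 semitones over a ninth = minor.

minor ninth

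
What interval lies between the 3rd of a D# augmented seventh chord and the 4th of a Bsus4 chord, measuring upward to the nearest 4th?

D# augmented seventh has F## as its 3rd, and Bsus4 has E as its 4th.
From F## to E: 9 semitones over a seventh = diminished.

diminished seventh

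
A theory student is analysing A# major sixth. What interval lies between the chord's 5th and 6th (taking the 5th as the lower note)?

Spelling the chord: A#, C##, E#, F##.
5th = E#; 6th = F##.
From E# to F## is 2 semitones, exactly the major second.

major 2nd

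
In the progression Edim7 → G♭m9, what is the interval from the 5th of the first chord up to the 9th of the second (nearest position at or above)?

Edim7 has B♭ as its 5th, and G♭m9 has A♭ as its 9th.
B♭ up to A♭ is 10 semitones, a half step narrower than a major seventh, so the interval is minor.

minor seventh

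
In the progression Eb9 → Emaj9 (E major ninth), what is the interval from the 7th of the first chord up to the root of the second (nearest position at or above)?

Eb9 has Db as its 7th, and Emaj9 (E major ninth) has E as its root.
Db up to E is 3 semitones, a half step wider than a major second, so the interval is augmented.

augmented 2nd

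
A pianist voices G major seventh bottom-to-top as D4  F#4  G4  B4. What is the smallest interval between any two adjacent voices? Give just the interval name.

minor 2nd

Adjacent intervals: D4→F#4 = major third; F#4→G4 = minor second; G4→B4 = major third.
The smallest is F#4 to G4, a minor second (1 semitone).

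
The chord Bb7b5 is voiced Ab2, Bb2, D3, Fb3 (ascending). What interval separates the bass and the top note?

The outer voices are Ab2 and Fb3.
From Ab to Fb: 8 semitones over a sixth = minor.

minor 6th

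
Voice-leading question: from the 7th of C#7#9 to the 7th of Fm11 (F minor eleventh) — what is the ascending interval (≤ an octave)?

The 7th of C#7#9 is B; the 7th of Fm11 (F minor eleventh) is Eb.
4 letter names make it a fourth; at 4 semitones (a half step narrower than perfect) the quality is diminished.

diminished 4th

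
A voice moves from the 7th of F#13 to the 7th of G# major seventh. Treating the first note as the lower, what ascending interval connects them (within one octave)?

A2

The 7th of F#13 is E; the 7th of G# major seventh is F##.
From E to F##: 3 semitones over a second = augmented.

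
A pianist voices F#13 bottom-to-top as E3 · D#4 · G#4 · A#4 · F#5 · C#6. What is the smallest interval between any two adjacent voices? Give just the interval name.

major 2nd

Adjacent intervals: E3→D#4 = major seventh; D#4→G#4 = perfect fourth; G#4→A#4 = major second; A#4→F#5 = minor sixth; F#5→C#6 = perfect fifth.
The smallest is G#4 to A#4, a major second (2 semitones).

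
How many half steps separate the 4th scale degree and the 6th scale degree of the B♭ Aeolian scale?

3

The scale is B♭ C D♭ E♭ F G♭ A♭.
E♭ up to G♭ is a minor third — 3 semitones.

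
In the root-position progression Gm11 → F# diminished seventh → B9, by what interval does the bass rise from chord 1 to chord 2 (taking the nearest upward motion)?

The roots are G and F#.
G up to F# spans 7 letter names and 11 semitones — a major seventh.

major 7th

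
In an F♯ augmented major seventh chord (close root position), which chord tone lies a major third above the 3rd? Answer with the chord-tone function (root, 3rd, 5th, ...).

5th

The chord tones of F♯+maj7 are F♯, A♯, C𝄪, E♯.
The 3rd is A♯. A major third above A♯ is C𝄪.
C𝄪 is the chord's 5th.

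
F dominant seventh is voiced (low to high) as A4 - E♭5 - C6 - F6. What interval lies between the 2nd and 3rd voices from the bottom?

Those voices are E♭5 and C6.
E♭ up to C spans 6 letter names and 9 semitones — a major sixth.

M6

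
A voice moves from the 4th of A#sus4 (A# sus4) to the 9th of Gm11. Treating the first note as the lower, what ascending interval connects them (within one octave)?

diminished fifth

A#sus4 (A# sus4) has D# as its 4th, and Gm11 has A as its 9th.
5 letter names make it a fifth; at 6 semitones (a half step narrower than perfect) the quality is diminished.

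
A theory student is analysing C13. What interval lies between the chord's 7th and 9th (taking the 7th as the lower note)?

major third

C13 (C dominant thirteenth) is spelled C E G Bb D A.
That puts Bb below D.
Counting 3 letters and 4 half steps from Bb gives a major third.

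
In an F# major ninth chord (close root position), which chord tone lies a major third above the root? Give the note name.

F#maj9: F# A# C# E# G#.
The root is F#. A major third above F# is A#.
A# is the chord's 3rd.

A#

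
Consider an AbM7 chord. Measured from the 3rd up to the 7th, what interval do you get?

perfect fifth

Abmaj7 (Ab major seventh) is spelled Ab, C, Eb, G.
The 3rd is C and the 7th is G.
From C to G is 7 semitones, exactly the perfect fifth.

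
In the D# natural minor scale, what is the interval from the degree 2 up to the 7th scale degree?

Spelling the D# natural minor scale: D# E# F# G# A# B C#.
The degree 2 is E# and the 7th degree is C#.
E# up to C# is 8 semitones, a half step narrower than a major sixth, so the interval is minor.

m6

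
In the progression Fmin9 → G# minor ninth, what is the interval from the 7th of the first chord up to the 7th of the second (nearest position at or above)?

Fmin9 has Eb as its 7th, and G# minor ninth has F# as its 7th.
From Eb to F#: 3 semitones over a second = augmented.

augmented 2nd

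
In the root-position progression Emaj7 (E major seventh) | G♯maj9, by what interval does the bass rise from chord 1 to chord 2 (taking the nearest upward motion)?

major third

The roots are E and G♯.
Counting 3 letters and 4 half steps from E gives a major third.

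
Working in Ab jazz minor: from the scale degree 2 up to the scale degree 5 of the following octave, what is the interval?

Ab melodic minor: Ab Bb Cb Db Eb F G.
So we need the interval from Bb up to Eb.
Bb up to Eb spans 11 letter names and 17 semitones — a perfect eleventh.

P11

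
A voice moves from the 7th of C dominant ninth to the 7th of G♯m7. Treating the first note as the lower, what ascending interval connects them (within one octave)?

The 7th of C dominant ninth is B♭; the 7th of G♯m7 is F♯.
From B♭ to F♯: 8 semitones over a fifth = augmented.

A5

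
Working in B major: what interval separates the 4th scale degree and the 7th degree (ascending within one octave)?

augmented fourth

The scale runs B C# D# E F# G# A#.
4th scale degree = E; degree 7 = A#.
From E to A#: 6 semitones over a fourth = augmented.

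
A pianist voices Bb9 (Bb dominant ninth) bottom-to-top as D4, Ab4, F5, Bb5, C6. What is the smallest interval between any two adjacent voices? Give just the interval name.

major second

Adjacent intervals: D4→Ab4 = diminished fifth; Ab4→F5 = major sixth; F5→Bb5 = perfect fourth; Bb5→C6 = major second.
The smallest is Bb5 to C6, a major second (2 semitones).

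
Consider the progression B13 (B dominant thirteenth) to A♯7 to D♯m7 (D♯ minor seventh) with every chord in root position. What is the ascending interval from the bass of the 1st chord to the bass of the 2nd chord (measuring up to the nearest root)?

major seventh

The roots are B and A♯.
Counting 7 letters and 11 half steps from B gives a major seventh.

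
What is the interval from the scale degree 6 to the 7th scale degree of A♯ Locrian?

major 2nd

The scale runs A♯ B C♯ D♯ E F♯ G♯.
That puts F♯ below G♯.
From F♯ to G♯ is 2 semitones, exactly the major second.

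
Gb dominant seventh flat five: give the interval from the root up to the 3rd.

major third

Gb7b5 (Gb dominant seventh flat five): Gb-Bb-Dbb-Fb.
Root = Gb; 3rd = Bb.
From Gb to Bb is 4 semitones, exactly the major third.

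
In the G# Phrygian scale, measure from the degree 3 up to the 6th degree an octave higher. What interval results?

perfect eleventh

G# phrygian: G# A B C# D# E F#.
That puts B below E.
B up to E spans 11 letter names and 17 semitones — a perfect eleventh.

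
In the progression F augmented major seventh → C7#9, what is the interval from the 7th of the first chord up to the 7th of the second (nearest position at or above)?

F augmented major seventh has E as its 7th, and C7#9 has Bb as its 7th.
From E to Bb: 6 semitones over a fifth = diminished.

diminished 5th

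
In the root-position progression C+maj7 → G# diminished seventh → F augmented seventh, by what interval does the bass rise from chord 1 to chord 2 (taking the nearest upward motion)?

A5

The roots are C and G#.
C up to G# is 8 semitones, a half step wider than a perfect fifth, so the interval is augmented.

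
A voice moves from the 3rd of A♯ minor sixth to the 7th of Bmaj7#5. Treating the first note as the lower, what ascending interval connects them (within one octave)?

The 3rd of A♯ minor sixth is C♯; the 7th of Bmaj7#5 is A♯.
Counting 6 letters and 9 half steps from C♯ gives a major sixth.

M6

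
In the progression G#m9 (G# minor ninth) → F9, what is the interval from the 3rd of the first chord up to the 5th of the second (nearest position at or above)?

minor second

The 3rd of G#m9 (G# minor ninth) is B; the 5th of F9 is C.
2 letter names make it a second; at 1 semitone (a half step narrower than major) the quality is minor.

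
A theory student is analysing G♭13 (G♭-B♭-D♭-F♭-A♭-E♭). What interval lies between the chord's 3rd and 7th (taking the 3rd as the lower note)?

The 3rd is B♭ and the 7th is F♭.
B♭ up to F♭ is 6 semitones, a half step narrower than a perfect fifth, so the interval is diminished.

diminished fifth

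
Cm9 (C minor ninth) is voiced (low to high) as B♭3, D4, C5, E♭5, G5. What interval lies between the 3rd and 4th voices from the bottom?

minor third

Those voices are C5 and E♭5.
3 letter names make it a third; at 3 semitones (a half step narrower than major) the quality is minor.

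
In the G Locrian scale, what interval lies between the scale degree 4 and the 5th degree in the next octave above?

minor 9th

The scale runs G Ab Bb C Db Eb F.
The scale degree 4 is C and the 5th scale degree (up an octave) is Db.
9 letter names make it a ninth; at 13 semitones (a half step narrower than major) the quality is minor.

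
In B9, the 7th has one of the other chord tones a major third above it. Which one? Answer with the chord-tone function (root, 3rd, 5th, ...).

9th

B dominant ninth: B D♯ F♯ A C♯.
The 7th is A. A major third above A is C♯.
C♯ is the chord's 9th.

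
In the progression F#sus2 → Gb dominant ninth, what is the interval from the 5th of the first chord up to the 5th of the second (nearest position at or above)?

F#sus2 has C# as its 5th, and Gb dominant ninth has Db as its 5th.
C# up to Db is 0 semitones, a whole step narrower than a major second, so the interval is diminished.

diminished second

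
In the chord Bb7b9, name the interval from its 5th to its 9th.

diminished 5th

Spelling the chord: Bb-D-F-Ab-Cb.
That puts F below Cb.
5 letter names make it a fifth; at 6 semitones (a half step narrower than perfect) the quality is diminished.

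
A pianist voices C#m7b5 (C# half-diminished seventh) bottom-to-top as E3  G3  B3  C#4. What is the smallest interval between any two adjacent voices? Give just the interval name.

major 2nd

Adjacent intervals: E3→G3 = minor third; G3→B3 = major third; B3→C#4 = major second.
The smallest is B3 to C#4, a major second (2 semitones).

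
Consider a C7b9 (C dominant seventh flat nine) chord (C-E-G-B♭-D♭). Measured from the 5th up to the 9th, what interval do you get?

diminished fifth

The 5th is G and the 9th is D♭.
5 letter names make it a fifth; at 6 semitones (a half step narrower than perfect) the quality is diminished.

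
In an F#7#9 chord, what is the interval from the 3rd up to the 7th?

diminished fifth

The chord tones of F# dominant seventh sharp nine are F#–A#–C#–E–G##.
The 3rd is A# and the 7th is E.
A# up to E is 6 semitones, a half step narrower than a perfect fifth, so the interval is diminished.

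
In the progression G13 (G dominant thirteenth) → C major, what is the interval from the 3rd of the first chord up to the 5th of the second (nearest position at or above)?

G13 (G dominant thirteenth) has B as its 3rd, and C major has G as its 5th.
B up to G is 8 semitones, a half step narrower than a major sixth, so the interval is minor.

m6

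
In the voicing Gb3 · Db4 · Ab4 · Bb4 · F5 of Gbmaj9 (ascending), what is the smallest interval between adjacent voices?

M2

Adjacent intervals: Gb3→Db4 = perfect fifth; Db4→Ab4 = perfect fifth; Ab4→Bb4 = major second; Bb4→F5 = perfect fifth.
The smallest is Ab4 to Bb4, a major second (2 semitones).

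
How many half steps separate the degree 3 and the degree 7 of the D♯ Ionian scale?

The scale is D♯ E♯ F𝄪 G♯ A♯ B♯ C𝄪.
F𝄪 up to C𝄪 is a perfect fifth — 7 semitones.

7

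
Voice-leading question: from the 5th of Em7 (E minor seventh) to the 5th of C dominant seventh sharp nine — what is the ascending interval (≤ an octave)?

The 5th of Em7 (E minor seventh) is B; the 5th of C dominant seventh sharp nine is G.
6 letter names make it a sixth; at 8 semitones (a half step narrower than major) the quality is minor.

minor sixth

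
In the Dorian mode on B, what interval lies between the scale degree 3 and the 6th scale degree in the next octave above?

B dorian: B C# D E F# G# A.
The scale degree 3 is D and the 6th degree (up an octave) is G#.
From D to G#: 18 semitones over an eleventh = augmented.

A11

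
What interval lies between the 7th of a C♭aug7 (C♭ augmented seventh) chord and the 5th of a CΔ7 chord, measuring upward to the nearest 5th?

C♭aug7 (C♭ augmented seventh) has B𝄫 as its 7th, and CΔ7 has G as its 5th.
6 letter names make it a sixth; at 10 semitones (a half step wider than major) the quality is augmented.

augmented 6th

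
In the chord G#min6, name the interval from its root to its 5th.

perfect 5th

G#m6: G#, B, D#, E#.
So we need the interval from G# up to D#.
Counting 5 letters and 7 half steps from G# gives a perfect fifth.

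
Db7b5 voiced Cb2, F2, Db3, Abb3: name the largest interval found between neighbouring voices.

Adjacent intervals: Cb2→F2 = augmented fourth; F2→Db3 = minor sixth; Db3→Abb3 = diminished fifth.
The largest is F2 to Db3, a minor sixth (8 semitones).

m6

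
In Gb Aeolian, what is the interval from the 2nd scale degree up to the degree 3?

Spelling Gb Aeolian: Gb Ab Bbb Cb Db Ebb Fb.
So we need the interval from Ab up to Bbb.
2 letter names make it a second; at 1 semitone (a half step narrower than major) the quality is minor.

minor 2nd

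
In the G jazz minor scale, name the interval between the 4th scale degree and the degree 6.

major 3rd

G melodic minor: G A Bb C D E F#.
4th scale degree = C; 6th scale degree = E.
C up to E spans 3 letter names and 4 semitones — a major third.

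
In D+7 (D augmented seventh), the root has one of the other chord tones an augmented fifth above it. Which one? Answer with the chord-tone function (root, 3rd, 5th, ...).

D7#5: D, F#, A#, C.
The root is D. An augmented fifth above D is A#.
A# is the chord's 5th.

5th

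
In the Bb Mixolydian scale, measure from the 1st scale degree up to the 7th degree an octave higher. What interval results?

minor fourteenth

Bb mixolydian: Bb C D Eb F G Ab.
The 1st scale degree is Bb and the 7th degree (up an octave) is Ab.
14 letter names make it a fourteenth; at 22 semitones (a half step narrower than major) the quality is minor.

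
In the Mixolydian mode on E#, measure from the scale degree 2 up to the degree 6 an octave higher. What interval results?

P12

The scale runs E# F## G## A# B# C## D#.
The scale degree 2 is F## and the 6th scale degree (up an octave) is C##.
F## up to C## spans 12 letter names and 19 semitones — a perfect twelfth.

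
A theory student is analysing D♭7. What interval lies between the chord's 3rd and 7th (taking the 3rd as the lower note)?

The chord tones of D♭ dominant seventh are D♭–F–A♭–C♭.
So we need the interval from F up to C♭.
F up to C♭ is 6 semitones, a half step narrower than a perfect fifth, so the interval is diminished.

d5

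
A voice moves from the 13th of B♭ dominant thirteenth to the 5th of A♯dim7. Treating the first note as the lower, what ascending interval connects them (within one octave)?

B♭ dominant thirteenth has G as its 13th, and A♯dim7 has E as its 5th.
G up to E spans 6 letter names and 9 semitones — a major sixth.

major sixth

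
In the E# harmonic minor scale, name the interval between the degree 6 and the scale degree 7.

augmented second

E# harmonic minor: E# F## G# A# B# C# D##.
Degree 6 = C#; 7th degree = D##.
From C# to D##: 3 semitones over a second = augmented.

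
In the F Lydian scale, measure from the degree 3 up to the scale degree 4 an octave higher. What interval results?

The scale runs F G A B C D E.
Degree 3 = A; 4th scale degree (up an octave) = B.
From A to B is 14 semitones, exactly the major ninth.

major ninth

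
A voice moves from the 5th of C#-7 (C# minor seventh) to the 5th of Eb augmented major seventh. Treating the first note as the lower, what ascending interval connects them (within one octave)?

C#-7 (C# minor seventh) has G# as its 5th, and Eb augmented major seventh has B as its 5th.
3 letter names make it a third; at 3 semitones (a half step narrower than major) the quality is minor.

minor 3rd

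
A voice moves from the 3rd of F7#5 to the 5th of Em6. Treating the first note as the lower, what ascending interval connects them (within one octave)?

major 2nd

The 3rd of F7#5 is A; the 5th of Em6 is B.
Counting 2 letters and 2 half steps from A gives a major second.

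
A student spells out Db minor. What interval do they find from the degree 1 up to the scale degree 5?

Spelling Db minor: Db Eb Fb Gb Ab Bbb Cb.
That puts Db below Ab.
Counting 5 letters and 7 half steps from Db gives a perfect fifth.

perfect fifth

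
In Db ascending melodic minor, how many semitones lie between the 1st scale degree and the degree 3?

3

The scale is Db Eb Fb Gb Ab Bb C.
Db up to Fb is a minor third — 3 semitones.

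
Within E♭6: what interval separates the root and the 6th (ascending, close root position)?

M6

E♭6 (E♭ major sixth) is spelled E♭-G-B♭-C.
That puts E♭ below C.
Counting 6 letters and 9 half steps from E♭ gives a major sixth.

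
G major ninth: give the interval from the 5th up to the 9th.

perfect 5th

Spelling the chord: G B D F# A.
The 5th is D and the 9th is A.
Counting 5 letters and 7 half steps from D gives a perfect fifth.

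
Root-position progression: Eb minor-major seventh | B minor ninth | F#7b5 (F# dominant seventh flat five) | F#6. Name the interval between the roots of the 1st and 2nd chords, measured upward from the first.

The roots are Eb and B.
From Eb to B: 8 semitones over a fifth = augmented.

A5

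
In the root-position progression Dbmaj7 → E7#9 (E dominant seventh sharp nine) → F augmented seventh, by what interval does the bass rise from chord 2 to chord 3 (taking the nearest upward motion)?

minor second

The roots are E and F.
From E to F: 1 semitone over a second = minor.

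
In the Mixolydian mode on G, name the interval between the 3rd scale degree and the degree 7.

d5

Spelling the Mixolydian mode on G: G A B C D E F.
So we need the interval from B up to F.
From B to F: 6 semitones over a fifth = diminished.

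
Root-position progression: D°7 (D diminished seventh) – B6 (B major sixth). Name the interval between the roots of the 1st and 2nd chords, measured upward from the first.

major sixth

The roots are D and B.
D up to B spans 6 letter names and 9 semitones — a major sixth.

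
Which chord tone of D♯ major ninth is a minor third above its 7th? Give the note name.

D♯maj9 is spelled D♯, F𝄪, A♯, C𝄪, E♯.
The 7th is C𝄪. A minor third above C𝄪 is E♯.
E♯ is the chord's 9th.

E#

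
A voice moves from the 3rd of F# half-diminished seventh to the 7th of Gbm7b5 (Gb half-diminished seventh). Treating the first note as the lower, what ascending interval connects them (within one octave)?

F# half-diminished seventh has A as its 3rd, and Gbm7b5 (Gb half-diminished seventh) has Fb as its 7th.
A up to Fb is 7 semitones, a whole step narrower than a major sixth, so the interval is diminished.

diminished sixth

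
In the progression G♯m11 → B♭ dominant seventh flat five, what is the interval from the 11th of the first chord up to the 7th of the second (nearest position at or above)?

diminished 6th

G♯m11 has C♯ as its 11th, and B♭ dominant seventh flat five has A♭ as its 7th.
From C♯ to A♭: 7 semitones over a sixth = diminished.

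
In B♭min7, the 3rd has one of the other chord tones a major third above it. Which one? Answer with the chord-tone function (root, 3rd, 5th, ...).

5th

B♭ minor seventh is spelled B♭-D♭-F-A♭.
The 3rd is D♭. A major third above D♭ is F.
F is the chord's 5th.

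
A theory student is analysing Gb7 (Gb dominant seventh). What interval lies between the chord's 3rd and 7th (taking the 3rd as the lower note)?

Gb7: Gb, Bb, Db, Fb.
That puts Bb below Fb.
5 letter names make it a fifth; at 6 semitones (a half step narrower than perfect) the quality is diminished.

diminished 5th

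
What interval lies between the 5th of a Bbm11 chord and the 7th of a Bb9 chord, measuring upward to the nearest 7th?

minor third

Bbm11 has F as its 5th, and Bb9 has Ab as its 7th.
3 letter names make it a third; at 3 semitones (a half step narrower than major) the quality is minor.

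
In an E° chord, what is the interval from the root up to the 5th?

diminished 5th

The chord tones of E° are E, G, Bb.
Root = E; 5th = Bb.
From E to Bb: 6 semitones over a fifth = diminished.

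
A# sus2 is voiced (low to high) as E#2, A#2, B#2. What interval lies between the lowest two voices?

Those voices are E#2 and A#2.
From E# to A# is 5 semitones, exactly the perfect fourth.

perfect fourth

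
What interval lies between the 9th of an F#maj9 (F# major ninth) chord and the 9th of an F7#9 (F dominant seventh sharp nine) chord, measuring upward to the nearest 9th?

The 9th of F#maj9 (F# major ninth) is G#; the 9th of F7#9 (F dominant seventh sharp nine) is G#.
From G# to G# is 0 semitones, exactly the perfect unison.

P1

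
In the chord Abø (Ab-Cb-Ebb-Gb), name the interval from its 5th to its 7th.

5th = Ebb; 7th = Gb.
Counting 3 letters and 4 half steps from Ebb gives a major third.

major third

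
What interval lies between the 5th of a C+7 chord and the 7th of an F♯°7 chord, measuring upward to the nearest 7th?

diminished sixth

The 5th of C+7 is G♯; the 7th of F♯°7 is E♭.
6 letter names make it a sixth; at 7 semitones (a whole step narrower than major) the quality is diminished.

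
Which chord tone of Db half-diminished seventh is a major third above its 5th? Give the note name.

Dbm7b5: Db–Fb–Abb–Cb.
The 5th is Abb. A major third above Abb is Cb.
Cb is the chord's 7th.

Cb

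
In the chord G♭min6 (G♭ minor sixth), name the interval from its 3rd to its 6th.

Spelling the chord: G♭, B𝄫, D♭, E♭.
3rd = B𝄫; 6th = E♭.
From B𝄫 to E♭: 6 semitones over a fourth = augmented.

augmented 4th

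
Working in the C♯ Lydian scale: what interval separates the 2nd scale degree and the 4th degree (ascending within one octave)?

C♯ lydian: C♯ D♯ E♯ F𝄪 G♯ A♯ B♯.
2nd scale degree = D♯; 4th degree = F𝄪.
Counting 3 letters and 4 half steps from D♯ gives a major third.

major third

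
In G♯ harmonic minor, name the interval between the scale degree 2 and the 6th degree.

G♯ harmonic minor: G♯ A♯ B C♯ D♯ E F𝄪.
Scale degree 2 = A♯; degree 6 = E.
5 letter names make it a fifth; at 6 semitones (a half step narrower than perfect) the quality is diminished.

diminished fifth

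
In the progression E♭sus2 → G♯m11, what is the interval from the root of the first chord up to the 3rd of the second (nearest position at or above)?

The root of E♭sus2 is E♭; the 3rd of G♯m11 is B.
From E♭ to B: 8 semitones over a fifth = augmented.

A5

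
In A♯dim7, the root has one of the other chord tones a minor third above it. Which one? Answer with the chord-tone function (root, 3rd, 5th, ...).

A♯dim7: A♯ C♯ E G.
The root is A♯. A minor third above A♯ is C♯.
C♯ is the chord's 3rd.

3rd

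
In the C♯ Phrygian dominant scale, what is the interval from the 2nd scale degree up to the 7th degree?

C♯ phrygian dominant: C♯ D E♯ F♯ G♯ A B.
The 2nd scale degree is D and the 7th scale degree is B.
Counting 6 letters and 9 half steps from D gives a major sixth.

major 6th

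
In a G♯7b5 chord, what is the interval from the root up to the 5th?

Spelling the chord: G♯, B♯, D, F♯.
The root is G♯ and the 5th is D.
G♯ up to D is 6 semitones, a half step narrower than a perfect fifth, so the interval is diminished.

diminished fifth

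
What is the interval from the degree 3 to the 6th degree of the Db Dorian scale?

Db dorian: Db Eb Fb Gb Ab Bb Cb.
The degree 3 is Fb and the scale degree 6 is Bb.
4 letter names make it a fourth; at 6 semitones (a half step wider than perfect) the quality is augmented.

augmented 4th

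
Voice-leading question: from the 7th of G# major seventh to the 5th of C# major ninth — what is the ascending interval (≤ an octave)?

minor second

The 7th of G# major seventh is F##; the 5th of C# major ninth is G#.
F## up to G# is 1 semitone, a half step narrower than a major second, so the interval is minor.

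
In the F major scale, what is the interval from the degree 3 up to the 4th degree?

minor second

F major: F G A B♭ C D E.
So we need the interval from A up to B♭.
A up to B♭ is 1 semitone, a half step narrower than a major second, so the interval is minor.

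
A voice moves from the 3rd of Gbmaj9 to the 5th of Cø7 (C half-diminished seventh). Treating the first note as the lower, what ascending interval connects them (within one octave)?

Gbmaj9 has Bb as its 3rd, and Cø7 (C half-diminished seventh) has Gb as its 5th.
6 letter names make it a sixth; at 8 semitones (a half step narrower than major) the quality is minor.

minor sixth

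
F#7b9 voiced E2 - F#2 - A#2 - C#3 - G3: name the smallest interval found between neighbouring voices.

M2

Adjacent intervals: E2→F#2 = major second; F#2→A#2 = major third; A#2→C#3 = minor third; C#3→G3 = diminished fifth.
The smallest is E2 to F#2, a major second (2 semitones).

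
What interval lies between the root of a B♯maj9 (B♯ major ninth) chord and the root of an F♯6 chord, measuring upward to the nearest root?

diminished fifth

The root of B♯maj9 (B♯ major ninth) is B♯; the root of F♯6 is F♯.
B♯ up to F♯ is 6 semitones, a half step narrower than a perfect fifth, so the interval is diminished.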